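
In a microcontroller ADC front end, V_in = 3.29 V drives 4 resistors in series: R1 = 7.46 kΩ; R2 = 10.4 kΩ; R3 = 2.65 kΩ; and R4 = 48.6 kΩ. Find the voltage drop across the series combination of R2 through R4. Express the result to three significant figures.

V ≈ 2.93 V

Total series resistance ΣR = 7.46 + 10.4 + 2.65 + 48.6 = 69.11 kΩ.
R_{R2..R4} = 10.4 + 2.65 + 48.6 = 61.65 kΩ.
V = V_in · R/ΣR = 3.29 × 0.8921 = 2.935 V.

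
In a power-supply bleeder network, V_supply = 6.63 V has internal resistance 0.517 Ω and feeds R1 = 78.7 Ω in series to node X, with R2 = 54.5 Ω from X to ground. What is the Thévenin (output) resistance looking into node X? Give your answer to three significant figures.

R1' = 0.517 + 78.7 = 79.22 Ω (source resistance + R1).
Zeroing V_supply shorts the top of R1' to ground, so R_th = R1' ‖ R2 = 32.29 Ω.

R_th ≈ 32.3 Ω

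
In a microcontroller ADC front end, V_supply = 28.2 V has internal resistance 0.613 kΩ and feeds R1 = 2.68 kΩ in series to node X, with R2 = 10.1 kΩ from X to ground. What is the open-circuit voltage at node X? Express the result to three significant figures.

R1' = 0.613 + 2.68 = 3.293 kΩ (source resistance + R1).
V_th is the unloaded tap voltage: V_supply · R2/(R1'+R2) = 28.2 × 0.7541 = 21.27 V.

V_th ≈ 21.3 V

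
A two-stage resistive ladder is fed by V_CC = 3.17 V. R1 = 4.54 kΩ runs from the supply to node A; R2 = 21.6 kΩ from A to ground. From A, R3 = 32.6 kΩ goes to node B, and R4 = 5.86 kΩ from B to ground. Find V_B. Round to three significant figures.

V_B ≈ 0.364 V

The second stage (R3 + R4 = 38.46 kΩ) loads node A in parallel with R2.
Effective lower resistance at A: R2 ‖ 38.46 = 13.83 kΩ.
First divider: V_A = V_CC · 13.83/(4.54 + 13.83) = 2.387 V.
Stage 2 is unloaded, so V_B = V_A · R4/(R3+R4) = 2.387 × 5.86/38.46 = 0.3636 V.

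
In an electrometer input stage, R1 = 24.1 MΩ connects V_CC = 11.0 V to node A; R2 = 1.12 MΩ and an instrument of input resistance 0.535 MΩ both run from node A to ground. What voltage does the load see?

V_out ≈ 0.163 V

R2 ‖ R_L = (1.12 × 0.535)/(1.12 + 0.535) = 0.3621 MΩ.
Now apply the divider: V_out = 11.0 × 0.01480 = 0.1628 V.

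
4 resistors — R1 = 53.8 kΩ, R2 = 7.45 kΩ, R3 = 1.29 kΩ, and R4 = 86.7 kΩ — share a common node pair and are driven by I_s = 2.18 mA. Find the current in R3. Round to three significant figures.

I ≈ 1.80 mA

Conductances: ΣG = 1/53.8 + 1/7.45 + 1/1.29 + 1/86.7 = 0.9395 (1/kΩ).
Current divider: I(R3) = I_s · G_k/ΣG = 2.18 × (0.7752/0.9395) = 2.18 × 0.8251 = 1.799 mA.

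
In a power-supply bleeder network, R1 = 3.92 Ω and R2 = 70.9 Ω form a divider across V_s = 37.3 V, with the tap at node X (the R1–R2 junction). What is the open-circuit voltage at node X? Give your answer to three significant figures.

V_th ≈ 35.3 V

With X open, the divider is unloaded: V_th = 37.3 × 70.9/74.82 = 35.35 V.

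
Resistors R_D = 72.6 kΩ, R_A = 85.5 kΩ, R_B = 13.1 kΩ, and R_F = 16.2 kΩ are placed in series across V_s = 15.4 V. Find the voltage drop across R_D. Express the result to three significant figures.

V ≈ 5.97 V

Series total: ΣR = 72.6 + 85.5 + 13.1 + 16.2 = 187.4 kΩ.
By the voltage-divider rule, V = 15.4 × 72.60/187.4 = 5.966 V.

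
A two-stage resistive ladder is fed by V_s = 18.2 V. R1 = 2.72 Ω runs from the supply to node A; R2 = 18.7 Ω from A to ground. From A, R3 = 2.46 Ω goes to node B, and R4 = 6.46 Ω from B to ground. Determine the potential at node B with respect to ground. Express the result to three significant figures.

Looking into the second stage from A: R3 + R4 = 8.920 Ω appears in parallel with R2.
Effective lower resistance at A: R2 ‖ 8.920 = 6.039 Ω.
So V_A = 18.2 × 0.6895 = 12.55 V.
Stage 2 is unloaded, so V_B = V_A · R4/(R3+R4) = 12.55 × 6.46/8.920 = 9.088 V.

V_B ≈ 9.09 V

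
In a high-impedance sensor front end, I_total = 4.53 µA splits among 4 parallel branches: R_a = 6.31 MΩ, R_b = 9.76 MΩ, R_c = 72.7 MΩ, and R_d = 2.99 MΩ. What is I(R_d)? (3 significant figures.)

I ≈ 2.49 µA

ΣG = 1/6.31 + 1/9.76 + 1/72.7 + 1/2.99 = 0.6091.
By the current-divider rule, I = I_total · G_k/ΣG = 4.53 × 0.5490 = 2.487 µA.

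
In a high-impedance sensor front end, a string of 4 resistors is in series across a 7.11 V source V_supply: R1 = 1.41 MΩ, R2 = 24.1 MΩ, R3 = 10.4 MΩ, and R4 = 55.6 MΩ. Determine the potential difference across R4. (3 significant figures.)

Total series resistance ΣR = 1.41 + 24.1 + 10.4 + 55.6 = 91.51 MΩ.
By the voltage-divider rule, V = 7.11 × 55.60/91.51 = 4.320 V.

V ≈ 4.32 V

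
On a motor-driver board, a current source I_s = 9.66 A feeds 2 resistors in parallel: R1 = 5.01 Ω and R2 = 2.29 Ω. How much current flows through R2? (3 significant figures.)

Two-branch current divider: I_k = I_s · R_other/(R_1 + R_2).
So I = 9.66 × 5.01/7.300 = 6.630 A.

I ≈ 6.63 A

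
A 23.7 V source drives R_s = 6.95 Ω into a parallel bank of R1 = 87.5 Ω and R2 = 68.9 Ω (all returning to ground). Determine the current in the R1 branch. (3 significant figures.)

Combine the parallel branches: R_p = (1/87.5 + 1/68.9)⁻¹ = 38.55 Ω.
V_A = 23.7 × 38.55/45.50 = 20.08 V.
Branch current I = V_A/R1 = 20.08/87.5 = 0.2295 A.
(Check via current divider: I_total = 0.5209 A; share G_k/ΣG = 0.4405 → same result.)

I ≈ 0.229 A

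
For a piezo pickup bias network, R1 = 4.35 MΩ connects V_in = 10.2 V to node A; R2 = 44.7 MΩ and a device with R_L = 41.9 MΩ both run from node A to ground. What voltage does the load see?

V_out ≈ 8.49 V

R2 ‖ R_L = (44.7 × 41.9)/(44.7 + 41.9) = 21.63 MΩ.
Voltage divider with the loaded lower leg: V_out = 10.2 × 21.63/(4.35 + 21.63) = 10.2 × 0.8325 = 8.492 V.
(Unloaded it would be 9.30 V; the load pulls it down.)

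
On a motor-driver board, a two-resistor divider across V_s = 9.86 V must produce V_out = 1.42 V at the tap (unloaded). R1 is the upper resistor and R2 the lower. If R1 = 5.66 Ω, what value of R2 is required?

R2 ≈ 0.952 Ω

V_out/V_s = R2/(R1+R2) = 0.1440.
Rearranging, R2 = R1·k/(1−k) = 5.66 × 0.1682 = 0.9523 Ω.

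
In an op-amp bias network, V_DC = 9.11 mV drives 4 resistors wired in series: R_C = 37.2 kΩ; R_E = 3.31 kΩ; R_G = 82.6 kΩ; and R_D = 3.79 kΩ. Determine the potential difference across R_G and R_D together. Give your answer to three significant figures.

Total series resistance ΣR = 37.2 + 3.31 + 82.6 + 3.79 = 126.9 kΩ.
R_{R_G..R_D} = 82.6 + 3.79 = 86.39 kΩ.
V = V_DC · R/ΣR = 9.11 × 0.6808 = 6.202 mV.

V ≈ 6.20 mV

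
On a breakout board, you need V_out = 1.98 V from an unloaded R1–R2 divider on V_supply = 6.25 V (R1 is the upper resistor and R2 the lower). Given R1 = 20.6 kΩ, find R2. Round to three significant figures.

R2 ≈ 9.55 kΩ

The divider ratio is R2/(R1+R2) = 1.98/6.25 = 0.3168.
R2 = R1 · 0.3168/(1 − 0.3168) = 9.552 kΩ.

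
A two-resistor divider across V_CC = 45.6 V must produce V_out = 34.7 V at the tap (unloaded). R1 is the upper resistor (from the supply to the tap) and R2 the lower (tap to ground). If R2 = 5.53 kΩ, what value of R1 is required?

Required fraction k = V_out/V_CC = 0.7610.
So R1 = R2 · (V_CC/V_out − 1) = 5.53 × (45.6/34.7 − 1) = 5.53 × 0.3141 = 1.737 kΩ.

R1 ≈ 1.74 kΩ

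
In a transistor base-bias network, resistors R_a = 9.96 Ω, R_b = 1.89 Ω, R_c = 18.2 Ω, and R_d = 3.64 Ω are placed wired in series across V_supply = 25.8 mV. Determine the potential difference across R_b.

V ≈ 1.45 mV

Total series resistance ΣR = 9.96 + 1.89 + 18.2 + 3.64 = 33.69 Ω.
Voltage divider: V = V_supply · (1.890 / 33.69) = 25.8 × 0.05610 = 1.447 mV.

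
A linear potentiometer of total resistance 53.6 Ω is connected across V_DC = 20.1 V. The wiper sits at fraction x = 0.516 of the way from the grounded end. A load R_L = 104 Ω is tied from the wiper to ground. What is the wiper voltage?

Lower segment x·R_p = 27.66 Ω; upper segment (1−x)·R_p = 25.94 Ω.
(x·R_p) ‖ R_L = 21.85 Ω.
Loaded-divider output: V_out = 20.1 × 0.4572 = 9.189 V.

V_out ≈ 9.19 V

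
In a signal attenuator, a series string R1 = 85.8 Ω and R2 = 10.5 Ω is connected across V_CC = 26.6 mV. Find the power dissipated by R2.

The common current is I = 26.6/96.30 = 0.2762 mA.
P = I²R = 0.07630 × 10.5 = 0.8011 µW.

P ≈ 0.801 µW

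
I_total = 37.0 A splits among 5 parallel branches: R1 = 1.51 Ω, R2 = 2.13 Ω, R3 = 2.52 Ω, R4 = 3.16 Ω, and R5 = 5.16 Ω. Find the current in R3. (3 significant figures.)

I ≈ 7.20 A

Total conductance ΣG = 1/1.51 + 1/2.13 + 1/2.52 + 1/3.16 + 1/5.16 = 2.039 (units of 1/Ω).
Current divider: I(R3) = I_total · G_k/ΣG = 37.0 × (0.3968/2.039) = 37.0 × 0.1946 = 7.202 A.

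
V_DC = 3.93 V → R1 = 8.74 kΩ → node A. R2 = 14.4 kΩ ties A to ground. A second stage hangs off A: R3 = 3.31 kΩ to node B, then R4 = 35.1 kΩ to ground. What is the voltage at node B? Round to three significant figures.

V_B ≈ 1.96 V

The second stage (R3 + R4 = 38.41 kΩ) loads node A in parallel with R2.
Effective lower resistance at A: R2 ‖ 38.41 = 10.47 kΩ.
V_A = 3.93 × 10.47/(8.74 + 10.47) = 2.142 V.
Stage 2 is unloaded, so V_B = V_A · R4/(R3+R4) = 2.142 × 35.1/38.41 = 1.958 V.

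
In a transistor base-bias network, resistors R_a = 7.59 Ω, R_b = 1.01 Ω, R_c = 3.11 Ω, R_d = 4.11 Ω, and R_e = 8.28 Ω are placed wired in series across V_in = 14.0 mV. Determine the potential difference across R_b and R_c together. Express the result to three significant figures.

ΣR = 7.59 + 1.01 + 3.11 + 4.11 + 8.28 = 24.10 Ω.
R_{R_b..R_c} = 1.01 + 3.11 = 4.120 Ω.
By the voltage-divider rule, V = 14.0 × 4.120/24.10 = 2.393 mV.

V ≈ 2.39 mV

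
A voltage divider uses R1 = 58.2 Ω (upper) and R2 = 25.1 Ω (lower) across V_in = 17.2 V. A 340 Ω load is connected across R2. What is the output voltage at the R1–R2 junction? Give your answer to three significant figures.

V_out ≈ 4.93 V

The load sits in parallel with R2, giving an effective lower resistance R2' = R2·R_L/(R2+R_L) = 23.37 Ω.
Voltage divider with the loaded lower leg: V_out = 17.2 × 23.37/(58.2 + 23.37) = 17.2 × 0.2865 = 4.929 V.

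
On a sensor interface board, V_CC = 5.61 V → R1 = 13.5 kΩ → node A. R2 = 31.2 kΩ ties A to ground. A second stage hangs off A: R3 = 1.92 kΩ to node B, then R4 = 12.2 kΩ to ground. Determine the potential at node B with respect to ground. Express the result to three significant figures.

The second stage (R3 + R4 = 14.12 kΩ) loads node A in parallel with R2.
R2 ‖ (R3+R4) = 9.721 kΩ.
First divider: V_A = V_CC · 9.721/(13.5 + 9.721) = 2.348 V.
Stage 2 is unloaded, so V_B = V_A · R4/(R3+R4) = 2.348 × 12.2/14.12 = 2.029 V.

V_B ≈ 2.03 V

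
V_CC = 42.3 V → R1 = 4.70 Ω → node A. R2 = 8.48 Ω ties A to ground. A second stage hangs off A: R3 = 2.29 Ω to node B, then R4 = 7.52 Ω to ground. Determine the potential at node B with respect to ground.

Looking into the second stage from A: R3 + R4 = 9.810 Ω appears in parallel with R2.
R2 ‖ (R3+R4) = 4.548 Ω.
First divider: V_A = V_CC · 4.548/(4.70 + 4.548) = 20.80 V.
Stage 2 is unloaded, so V_B = V_A · R4/(R3+R4) = 20.80 × 7.52/9.810 = 15.95 V.

V_B ≈ 15.9 V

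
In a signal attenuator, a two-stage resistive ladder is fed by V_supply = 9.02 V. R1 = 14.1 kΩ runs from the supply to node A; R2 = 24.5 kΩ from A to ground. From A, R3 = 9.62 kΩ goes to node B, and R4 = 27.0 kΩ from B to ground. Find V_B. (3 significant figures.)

V_B ≈ 3.39 V

Looking into the second stage from A: R3 + R4 = 36.62 kΩ appears in parallel with R2.
R2 ‖ (R3+R4) = 14.68 kΩ.
First divider: V_A = V_supply · 14.68/(14.1 + 14.68) = 4.601 V.
V_B = V_A × 0.7373 = 3.392 V.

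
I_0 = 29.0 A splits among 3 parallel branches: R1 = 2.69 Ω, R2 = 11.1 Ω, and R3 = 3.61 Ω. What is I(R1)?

I ≈ 14.6 A

Conductances: ΣG = 1/2.69 + 1/11.1 + 1/3.61 = 0.7388 (1/Ω).
R1 takes the fraction G_k/ΣG = 0.3717/0.7388 = 0.5031, so I = 29.0 × 0.5031 = 14.59 A.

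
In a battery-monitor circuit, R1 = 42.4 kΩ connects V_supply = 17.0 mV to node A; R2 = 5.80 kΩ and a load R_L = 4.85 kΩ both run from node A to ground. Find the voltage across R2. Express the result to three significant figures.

V_out ≈ 0.997 mV

The load sits in parallel with R2, giving an effective lower resistance R2' = R2·R_L/(R2+R_L) = 2.641 kΩ.
Now apply the divider: V_out = 17.0 × 0.05864 = 0.9969 mV.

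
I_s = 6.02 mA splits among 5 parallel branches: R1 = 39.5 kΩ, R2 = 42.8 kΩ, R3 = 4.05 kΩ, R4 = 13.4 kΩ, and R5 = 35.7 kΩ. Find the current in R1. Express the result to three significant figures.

I ≈ 0.383 mA

Total conductance ΣG = 1/39.5 + 1/42.8 + 1/4.05 + 1/13.4 + 1/35.7 = 0.3982 (units of 1/kΩ).
By the current-divider rule, I = I_s · G_k/ΣG = 6.02 × 0.06357 = 0.3827 mA.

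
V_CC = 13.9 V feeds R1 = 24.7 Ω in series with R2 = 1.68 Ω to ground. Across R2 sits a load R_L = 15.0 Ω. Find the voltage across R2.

V_out ≈ 0.801 V

The load sits in parallel with R2, giving an effective lower resistance R2' = R2·R_L/(R2+R_L) = 1.511 Ω.
Voltage divider with the loaded lower leg: V_out = 13.9 × 1.511/(24.7 + 1.511) = 13.9 × 0.05764 = 0.8012 V.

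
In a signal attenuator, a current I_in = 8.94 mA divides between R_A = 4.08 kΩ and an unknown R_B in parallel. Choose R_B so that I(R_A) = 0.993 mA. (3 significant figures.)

R_B ≈ 0.510 kΩ

The fraction through R_A equals R_B/(R_A+R_B).
With f = 0.1111, R_B = R_A · f/(1−f) = 4.08 × 0.1250 = 0.5098 kΩ.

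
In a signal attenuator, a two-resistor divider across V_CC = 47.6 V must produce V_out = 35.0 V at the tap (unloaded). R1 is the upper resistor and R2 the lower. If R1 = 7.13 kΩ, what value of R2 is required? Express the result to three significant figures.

V_out/V_CC = R2/(R1+R2) = 0.7353.
R2 = R1 · 0.7353/(1 − 0.7353) = 19.81 kΩ.

R2 ≈ 19.8 kΩ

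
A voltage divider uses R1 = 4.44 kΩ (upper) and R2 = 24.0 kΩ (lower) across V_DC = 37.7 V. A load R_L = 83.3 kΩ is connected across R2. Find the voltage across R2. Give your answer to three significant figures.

R2 ‖ R_L = (24.0 × 83.3)/(24.0 + 83.3) = 18.63 kΩ.
Then V_out = V_DC · R2'/(R1 + R2') = 37.7 × 18.63/23.07 = 30.44 V.

V_out ≈ 30.4 V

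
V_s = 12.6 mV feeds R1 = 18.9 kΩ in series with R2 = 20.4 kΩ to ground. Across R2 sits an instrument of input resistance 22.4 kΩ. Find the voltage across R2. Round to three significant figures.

V_out ≈ 4.55 mV

First combine the lower leg with the load: R2 ‖ R_L = 10.68 kΩ.
Then V_out = V_s · R2'/(R1 + R2') = 12.6 × 10.68/29.58 = 4.548 mV.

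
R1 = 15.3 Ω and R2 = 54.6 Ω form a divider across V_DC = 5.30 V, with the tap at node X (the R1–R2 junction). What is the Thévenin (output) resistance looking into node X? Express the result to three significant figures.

R_th ≈ 12.0 Ω

Looking into X with the source shorted: R_th = R1·R2/(R1+R2) = 15.30 × 54.6/69.90 = 11.95 Ω.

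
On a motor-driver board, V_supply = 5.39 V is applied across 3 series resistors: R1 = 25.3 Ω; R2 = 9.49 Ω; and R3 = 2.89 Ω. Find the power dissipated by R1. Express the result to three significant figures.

P ≈ 0.518 W

Series current I = V_supply/ΣR = 5.39/37.68 = 0.1430 A.
V(R1) = I·R = 3.619 V; P = V·I = 3.619 × 0.1430 = 0.5177 W.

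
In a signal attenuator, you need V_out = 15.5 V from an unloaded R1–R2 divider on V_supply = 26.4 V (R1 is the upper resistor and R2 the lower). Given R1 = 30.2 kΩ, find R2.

V_out/V_supply = R2/(R1+R2) = 0.5871.
So R2 = R1 · V_out/(V_supply − V_out) = 30.2 × 15.5/(26.4 − 15.5) = 30.2 × 1.422 = 42.94 kΩ.

R2 ≈ 42.9 kΩ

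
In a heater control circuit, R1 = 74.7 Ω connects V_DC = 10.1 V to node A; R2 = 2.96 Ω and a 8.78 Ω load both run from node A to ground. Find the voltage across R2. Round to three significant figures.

V_out ≈ 0.291 V

First combine the lower leg with the load: R2 ‖ R_L = 2.214 Ω.
Then V_out = V_DC · R2'/(R1 + R2') = 10.1 × 2.214/76.91 = 0.2907 V.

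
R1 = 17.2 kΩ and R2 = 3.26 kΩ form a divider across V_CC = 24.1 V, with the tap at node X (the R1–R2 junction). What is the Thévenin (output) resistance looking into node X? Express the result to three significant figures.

Looking into X with the source shorted: R_th = R1·R2/(R1+R2) = 17.20 × 3.26/20.46 = 2.741 kΩ.

R_th ≈ 2.74 kΩ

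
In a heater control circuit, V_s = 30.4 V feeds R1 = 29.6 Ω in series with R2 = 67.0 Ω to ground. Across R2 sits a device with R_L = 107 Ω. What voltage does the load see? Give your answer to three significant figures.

R2 ‖ R_L = (67.0 × 107)/(67.0 + 107) = 41.20 Ω.
Voltage divider with the loaded lower leg: V_out = 30.4 × 41.20/(29.6 + 41.20) = 30.4 × 0.5819 = 17.69 V.
(Unloaded it would be 21.1 V; the load pulls it down.)

V_out ≈ 17.7 V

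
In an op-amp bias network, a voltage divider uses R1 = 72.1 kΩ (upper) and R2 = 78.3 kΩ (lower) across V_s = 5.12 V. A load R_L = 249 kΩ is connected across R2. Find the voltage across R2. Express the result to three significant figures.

The load sits in parallel with R2, giving an effective lower resistance R2' = R2·R_L/(R2+R_L) = 59.57 kΩ.
Now apply the divider: V_out = 5.12 × 0.4524 = 2.316 V.
(Unloaded it would be 2.67 V; the load pulls it down.)

V_out ≈ 2.32 V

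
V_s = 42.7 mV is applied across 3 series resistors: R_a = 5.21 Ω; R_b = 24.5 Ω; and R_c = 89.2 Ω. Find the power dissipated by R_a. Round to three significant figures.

P ≈ 0.672 µW

The common current is I = 42.7/118.9 = 0.3591 mA.
P(R_a) = I²·R_a = (0.3591)² × 5.21 = 0.6718 µW.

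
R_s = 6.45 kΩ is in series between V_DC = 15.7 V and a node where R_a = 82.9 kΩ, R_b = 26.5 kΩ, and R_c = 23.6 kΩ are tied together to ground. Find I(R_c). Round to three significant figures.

Equivalent of the parallel group: R_p = 10.85 kΩ.
V_A = 15.7 × 10.85/17.30 = 9.846 V.
I(R_c) = V_A / R_c = 9.846/23.6 = 0.4172 mA.
(Equivalently: I_total = 0.9075 mA, then current-divider fraction G_k/ΣG = 0.4597.)

I ≈ 0.417 mA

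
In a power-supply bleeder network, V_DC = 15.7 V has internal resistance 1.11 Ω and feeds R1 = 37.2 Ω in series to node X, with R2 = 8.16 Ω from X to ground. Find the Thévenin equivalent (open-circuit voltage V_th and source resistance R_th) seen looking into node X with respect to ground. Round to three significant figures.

V_th ≈ 2.76 V, R_th ≈ 6.73 Ω

R1' = 1.11 + 37.2 = 38.31 Ω (source resistance + R1).
Open-circuit (no load on X): V_th = V_DC · R2/(R1' + R2) = 15.7 × 8.16/(38.31 + 8.16) = 2.757 V.
Zeroing V_DC shorts the top of R1' to ground, so R_th = R1' ‖ R2 = 6.727 Ω.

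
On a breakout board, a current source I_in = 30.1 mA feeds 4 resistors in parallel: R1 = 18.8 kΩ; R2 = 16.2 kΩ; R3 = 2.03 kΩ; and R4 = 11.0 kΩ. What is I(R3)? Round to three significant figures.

I ≈ 21.2 mA

Total conductance ΣG = 1/18.8 + 1/16.2 + 1/2.03 + 1/11.0 = 0.6984 (units of 1/kΩ).
By the current-divider rule, I = I_in · G_k/ΣG = 30.1 × 0.7053 = 21.23 mA.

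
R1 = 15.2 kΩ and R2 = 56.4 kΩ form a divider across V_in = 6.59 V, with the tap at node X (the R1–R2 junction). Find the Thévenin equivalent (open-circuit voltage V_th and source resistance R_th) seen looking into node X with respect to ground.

Open-circuit (no load on X): V_th = V_in · R2/(R1 + R2) = 6.59 × 56.4/(15.20 + 56.4) = 5.191 V.
Looking into X with the source shorted: R_th = R1·R2/(R1+R2) = 15.20 × 56.4/71.60 = 11.97 kΩ.

V_th ≈ 5.19 V, R_th ≈ 12.0 kΩ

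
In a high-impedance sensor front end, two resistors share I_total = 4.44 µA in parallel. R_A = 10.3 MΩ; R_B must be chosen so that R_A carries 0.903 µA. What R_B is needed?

Two-branch current divider: I_A = I_total · R_B/(R_A + R_B).
0.903/4.44 = R_B/(R_A + R_B) → R_B = R_A · (0.2034)/(1 − 0.2034) = 10.3 × 0.2553 = 2.630 MΩ.

R_B ≈ 2.63 MΩ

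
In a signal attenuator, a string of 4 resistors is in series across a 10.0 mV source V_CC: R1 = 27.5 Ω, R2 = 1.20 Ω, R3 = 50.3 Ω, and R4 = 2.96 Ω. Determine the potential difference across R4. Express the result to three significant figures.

V ≈ 0.361 mV

ΣR = 27.5 + 1.20 + 50.3 + 2.96 = 81.96 Ω.
Voltage divider: V = V_CC · (2.960 / 81.96) = 10.0 × 0.03612 = 0.3612 mV.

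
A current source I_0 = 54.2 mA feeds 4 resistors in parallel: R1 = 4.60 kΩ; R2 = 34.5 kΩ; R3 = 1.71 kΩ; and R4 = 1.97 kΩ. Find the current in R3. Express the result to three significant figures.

I ≈ 23.7 mA

Conductances: ΣG = 1/4.60 + 1/34.5 + 1/1.71 + 1/1.97 = 1.339 (1/kΩ).
Current divider: I(R3) = I_0 · G_k/ΣG = 54.2 × (0.5848/1.339) = 54.2 × 0.4368 = 23.68 mA.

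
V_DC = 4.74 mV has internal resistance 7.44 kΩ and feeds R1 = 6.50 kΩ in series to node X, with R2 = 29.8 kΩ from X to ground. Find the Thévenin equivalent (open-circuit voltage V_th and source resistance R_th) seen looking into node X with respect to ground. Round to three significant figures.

V_th ≈ 3.23 mV, R_th ≈ 9.50 kΩ

R1' = 7.44 + 6.50 = 13.94 kΩ (source resistance + R1).
With X open, the divider is unloaded: V_th = 4.74 × 29.8/43.74 = 3.229 mV.
Zeroing V_DC shorts the top of R1' to ground, so R_th = R1' ‖ R2 = 9.497 kΩ.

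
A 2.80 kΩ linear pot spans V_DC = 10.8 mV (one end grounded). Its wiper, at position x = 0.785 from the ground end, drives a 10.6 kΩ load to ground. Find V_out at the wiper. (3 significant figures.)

V_out ≈ 8.12 mV

Split the track: R_lower = x·R_p = 2.198 kΩ, R_upper = (1−x)·R_p = 0.6020 kΩ.
R_L loads the lower segment: effective lower R = 1.821 kΩ.
Then V_out = V_DC · 1.821/(0.6020 + 1.821) = 8.116 mV.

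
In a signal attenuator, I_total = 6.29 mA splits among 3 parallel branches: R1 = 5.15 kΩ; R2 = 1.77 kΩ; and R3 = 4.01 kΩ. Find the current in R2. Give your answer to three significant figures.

I ≈ 3.52 mA

ΣG = 1/5.15 + 1/1.77 + 1/4.01 = 1.009.
R2 takes the fraction G_k/ΣG = 0.5650/1.009 = 0.5602, so I = 6.29 × 0.5602 = 3.524 mA.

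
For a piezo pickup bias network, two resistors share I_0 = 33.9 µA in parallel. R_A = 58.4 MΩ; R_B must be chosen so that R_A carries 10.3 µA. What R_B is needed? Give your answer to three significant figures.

R_B ≈ 25.5 MΩ

In a two-way split, I_A/I_0 = R_B/(R_A + R_B).
10.3/33.9 = R_B/(R_A + R_B) → R_B = R_A · (0.3038)/(1 − 0.3038) = 58.4 × 0.4364 = 25.49 MΩ.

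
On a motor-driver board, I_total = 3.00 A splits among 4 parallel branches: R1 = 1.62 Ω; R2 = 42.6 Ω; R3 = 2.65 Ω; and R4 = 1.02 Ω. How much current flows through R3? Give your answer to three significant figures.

I ≈ 0.566 A

Total conductance ΣG = 1/1.62 + 1/42.6 + 1/2.65 + 1/1.02 = 1.999 (units of 1/Ω).
Current divider: I(R3) = I_total · G_k/ΣG = 3.00 × (0.3774/1.999) = 3.00 × 0.1888 = 0.5665 A.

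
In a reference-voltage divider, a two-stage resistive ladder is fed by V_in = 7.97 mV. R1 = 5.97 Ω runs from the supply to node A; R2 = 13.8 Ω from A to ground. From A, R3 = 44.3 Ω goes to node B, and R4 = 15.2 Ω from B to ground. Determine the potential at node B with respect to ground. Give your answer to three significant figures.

V_B ≈ 1.33 mV

Node A sees R2 in parallel with the series input of stage 2, R3 + R4 = 59.50 Ω.
Effective lower resistance at A: R2 ‖ 59.50 = 11.20 Ω.
First divider: V_A = V_in · 11.20/(5.97 + 11.20) = 5.199 mV.
Stage 2 is unloaded, so V_B = V_A · R4/(R3+R4) = 5.199 × 15.2/59.50 = 1.328 mV.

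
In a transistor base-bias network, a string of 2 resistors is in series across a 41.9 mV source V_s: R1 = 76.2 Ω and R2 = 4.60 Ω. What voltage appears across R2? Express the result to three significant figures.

V ≈ 2.39 mV

Total series resistance ΣR = 76.2 + 4.60 = 80.80 Ω.
V = V_s · R/ΣR = 41.9 × 0.05693 = 2.385 mV.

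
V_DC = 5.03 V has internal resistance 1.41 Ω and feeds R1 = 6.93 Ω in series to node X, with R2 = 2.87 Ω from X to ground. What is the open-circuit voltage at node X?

R1' = 1.41 + 6.93 = 8.340 Ω (source resistance + R1).
With X open, the divider is unloaded: V_th = 5.03 × 2.87/11.21 = 1.288 V.

V_th ≈ 1.29 V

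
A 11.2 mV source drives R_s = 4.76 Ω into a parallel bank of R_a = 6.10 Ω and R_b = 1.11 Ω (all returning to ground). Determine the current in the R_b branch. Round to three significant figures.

Combine the parallel branches: R_p = (1/6.10 + 1/1.11)⁻¹ = 0.9391 Ω.
V_A by voltage divider: V_A = 11.2 × 0.9391/(4.76 + 0.9391) = 1.846 mV.
I(R_b) = V_A / R_b = 1.846/1.11 = 1.663 mA.

I ≈ 1.66 mA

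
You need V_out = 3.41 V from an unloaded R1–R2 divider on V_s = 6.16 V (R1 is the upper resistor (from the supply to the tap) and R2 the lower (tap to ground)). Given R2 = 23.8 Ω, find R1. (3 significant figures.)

R1 ≈ 19.2 Ω

The divider ratio is R2/(R1+R2) = 3.41/6.16 = 0.5536.
R1 = R2·(1/k − 1) = 23.8 × 0.8065 = 19.19 Ω.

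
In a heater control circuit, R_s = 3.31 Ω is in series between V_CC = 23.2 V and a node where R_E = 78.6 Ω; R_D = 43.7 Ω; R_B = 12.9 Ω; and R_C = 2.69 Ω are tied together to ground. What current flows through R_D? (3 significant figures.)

I ≈ 0.204 A

Equivalent of the parallel group: R_p = 2.062 Ω.
V_A by voltage divider: V_A = 23.2 × 2.062/(3.31 + 2.062) = 8.906 V.
I(R_D) = V_A / R_D = 8.906/43.7 = 0.2038 A.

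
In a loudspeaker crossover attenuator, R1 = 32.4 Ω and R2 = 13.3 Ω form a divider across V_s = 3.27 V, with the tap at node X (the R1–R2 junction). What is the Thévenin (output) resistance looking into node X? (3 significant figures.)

R_th ≈ 9.43 Ω

With V_s suppressed (replaced by a short), R_th = R1 ‖ R2 = (32.40 × 13.3)/(32.40 + 13.3) = 9.429 Ω.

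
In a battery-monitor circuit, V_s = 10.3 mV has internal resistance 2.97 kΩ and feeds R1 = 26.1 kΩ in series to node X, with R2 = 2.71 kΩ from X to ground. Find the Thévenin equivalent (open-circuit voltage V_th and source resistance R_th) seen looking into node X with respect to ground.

V_th ≈ 0.878 mV, R_th ≈ 2.48 kΩ

R1' = 2.97 + 26.1 = 29.07 kΩ (source resistance + R1).
With X open, the divider is unloaded: V_th = 10.3 × 2.71/31.78 = 0.8783 mV.
Zeroing V_s shorts the top of R1' to ground, so R_th = R1' ‖ R2 = 2.479 kΩ.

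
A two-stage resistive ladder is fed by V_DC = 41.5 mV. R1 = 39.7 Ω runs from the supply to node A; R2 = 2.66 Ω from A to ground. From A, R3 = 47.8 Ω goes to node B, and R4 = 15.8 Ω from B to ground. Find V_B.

V_B ≈ 0.623 mV

Node A sees R2 in parallel with the series input of stage 2, R3 + R4 = 63.60 Ω.
R2 ‖ (R3+R4) = 2.553 Ω.
V_A = 41.5 × 2.553/(39.7 + 2.553) = 2.508 mV.
Stage 2 is unloaded, so V_B = V_A · R4/(R3+R4) = 2.508 × 15.8/63.60 = 0.6230 mV.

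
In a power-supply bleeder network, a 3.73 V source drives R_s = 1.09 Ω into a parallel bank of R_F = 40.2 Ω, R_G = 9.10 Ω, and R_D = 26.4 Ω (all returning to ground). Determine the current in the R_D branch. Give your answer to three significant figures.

I ≈ 0.119 A

Equivalent of the parallel group: R_p = 5.792 Ω.
V_A = 3.73 × 5.792/6.882 = 3.139 V.
I(R_D) = V_A / R_D = 3.139/26.4 = 0.1189 A.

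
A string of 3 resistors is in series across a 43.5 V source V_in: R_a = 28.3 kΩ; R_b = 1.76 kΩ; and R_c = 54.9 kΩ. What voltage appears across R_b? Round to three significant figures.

ΣR = 28.3 + 1.76 + 54.9 = 84.96 kΩ.
By the voltage-divider rule, V = 43.5 × 1.760/84.96 = 0.9011 V.

V ≈ 0.901 V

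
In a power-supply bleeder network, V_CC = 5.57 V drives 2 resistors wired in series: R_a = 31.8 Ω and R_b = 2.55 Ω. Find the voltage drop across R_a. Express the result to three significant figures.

Series total: ΣR = 31.8 + 2.55 = 34.35 Ω.
Voltage divider: V = V_CC · (31.80 / 34.35) = 5.57 × 0.9258 = 5.157 V.

V ≈ 5.16 V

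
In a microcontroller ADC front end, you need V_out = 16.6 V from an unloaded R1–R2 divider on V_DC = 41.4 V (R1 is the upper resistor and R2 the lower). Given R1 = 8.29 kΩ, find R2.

R2 ≈ 5.55 kΩ

The divider ratio is R2/(R1+R2) = 16.6/41.4 = 0.4010.
R2 = R1 · 0.4010/(1 − 0.4010) = 5.549 kΩ.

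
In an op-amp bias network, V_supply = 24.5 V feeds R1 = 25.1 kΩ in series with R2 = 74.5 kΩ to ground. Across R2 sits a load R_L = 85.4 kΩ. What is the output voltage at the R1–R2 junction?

V_out ≈ 15.0 V

First combine the lower leg with the load: R2 ‖ R_L = 39.79 kΩ.
Voltage divider with the loaded lower leg: V_out = 24.5 × 39.79/(25.1 + 39.79) = 24.5 × 0.6132 = 15.02 V.
(Unloaded it would be 18.3 V; the load pulls it down.)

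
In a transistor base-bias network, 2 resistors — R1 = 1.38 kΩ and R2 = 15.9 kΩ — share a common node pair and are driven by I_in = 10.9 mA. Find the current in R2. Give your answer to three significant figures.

For two parallel branches, I_k = I_in · (other R)/(sum of R).
I(R2) = 10.9 × 1.38/(1.38 + 15.9) = 10.9 × 0.07986 = 0.8705 mA.

I ≈ 0.870 mA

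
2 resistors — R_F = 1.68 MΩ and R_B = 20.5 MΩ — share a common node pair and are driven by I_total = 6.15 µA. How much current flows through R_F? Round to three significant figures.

Two-branch current divider: I_k = I_total · R_other/(R_1 + R_2).
So I = 6.15 × 20.5/22.18 = 5.684 µA.

I ≈ 5.68 µA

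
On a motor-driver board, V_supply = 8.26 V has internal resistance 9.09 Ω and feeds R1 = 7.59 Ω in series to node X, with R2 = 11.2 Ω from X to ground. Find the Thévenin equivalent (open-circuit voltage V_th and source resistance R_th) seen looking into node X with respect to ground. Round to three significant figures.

R1' = 9.09 + 7.59 = 16.68 Ω (source resistance + R1).
V_th is the unloaded tap voltage: V_supply · R2/(R1'+R2) = 8.26 × 0.4017 = 3.318 V.
Zeroing V_supply shorts the top of R1' to ground, so R_th = R1' ‖ R2 = 6.701 Ω.

V_th ≈ 3.32 V, R_th ≈ 6.70 Ω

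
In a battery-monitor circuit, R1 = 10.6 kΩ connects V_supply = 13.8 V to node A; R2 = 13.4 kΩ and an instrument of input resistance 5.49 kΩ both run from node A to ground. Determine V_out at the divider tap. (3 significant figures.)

The load sits in parallel with R2, giving an effective lower resistance R2' = R2·R_L/(R2+R_L) = 3.894 kΩ.
Then V_out = V_supply · R2'/(R1 + R2') = 13.8 × 3.894/14.49 = 3.708 V.
(Unloaded it would be 7.71 V; the load pulls it down.)

V_out ≈ 3.71 V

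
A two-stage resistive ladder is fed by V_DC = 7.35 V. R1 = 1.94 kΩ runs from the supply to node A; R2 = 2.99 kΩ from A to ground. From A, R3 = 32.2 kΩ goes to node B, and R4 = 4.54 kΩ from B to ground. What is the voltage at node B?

V_B ≈ 0.534 V

The second stage (R3 + R4 = 36.74 kΩ) loads node A in parallel with R2.
Effective lower resistance at A: R2 ‖ 36.74 = 2.765 kΩ.
First divider: V_A = V_DC · 2.765/(1.94 + 2.765) = 4.319 V.
Then the unloaded second divider: V_B = V_A × R4/(R3+R4) = 4.319 × 0.1236 = 0.5338 V.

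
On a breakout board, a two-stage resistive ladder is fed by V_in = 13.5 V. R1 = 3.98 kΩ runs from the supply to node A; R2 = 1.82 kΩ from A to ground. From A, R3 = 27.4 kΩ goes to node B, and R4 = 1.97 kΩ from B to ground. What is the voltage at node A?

Node A sees R2 in parallel with the series input of stage 2, R3 + R4 = 29.37 kΩ.
R2 ‖ (R3+R4) = 1.714 kΩ.
So V_A = 13.5 × 0.3010 = 4.063 V.

V_A ≈ 4.06 V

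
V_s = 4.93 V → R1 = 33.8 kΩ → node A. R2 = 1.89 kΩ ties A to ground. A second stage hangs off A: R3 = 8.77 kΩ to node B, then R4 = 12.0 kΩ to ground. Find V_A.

The second stage (R3 + R4 = 20.77 kΩ) loads node A in parallel with R2.
Effective lower resistance at A: R2 ‖ 20.77 = 1.732 kΩ.
So V_A = 4.93 × 0.04875 = 0.2404 V.

V_A ≈ 0.240 V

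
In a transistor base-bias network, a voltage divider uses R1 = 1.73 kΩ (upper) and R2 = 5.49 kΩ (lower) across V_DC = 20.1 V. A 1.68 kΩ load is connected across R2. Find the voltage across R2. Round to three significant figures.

First combine the lower leg with the load: R2 ‖ R_L = 1.286 kΩ.
Voltage divider with the loaded lower leg: V_out = 20.1 × 1.286/(1.73 + 1.286) = 20.1 × 0.4265 = 8.572 V.
(Unloaded it would be 15.3 V; the load pulls it down.)

V_out ≈ 8.57 V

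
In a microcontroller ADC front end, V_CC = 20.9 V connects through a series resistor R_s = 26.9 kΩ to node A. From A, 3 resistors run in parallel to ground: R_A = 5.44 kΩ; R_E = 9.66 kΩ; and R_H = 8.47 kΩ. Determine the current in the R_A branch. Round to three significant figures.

I ≈ 0.323 mA

Parallel bank: R_p = 1/(1/5.44 + 1/9.66 + 1/8.47) = 2.467 kΩ.
V_A by voltage divider: V_A = 20.9 × 2.467/(26.9 + 2.467) = 1.755 V.
Branch current I = V_A/R_A = 1.755/5.44 = 0.3227 mA.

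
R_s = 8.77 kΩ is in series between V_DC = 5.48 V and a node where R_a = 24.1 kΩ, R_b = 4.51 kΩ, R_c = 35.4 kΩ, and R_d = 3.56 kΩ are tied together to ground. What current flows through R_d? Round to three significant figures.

Combine the parallel branches: R_p = (1/24.1 + 1/4.51 + 1/35.4 + 1/3.56)⁻¹ = 1.747 kΩ.
V_A by voltage divider: V_A = 5.48 × 1.747/(8.77 + 1.747) = 0.9103 V.
I(R_d) = V_A / R_d = 0.9103/3.56 = 0.2557 mA.

I ≈ 0.256 mA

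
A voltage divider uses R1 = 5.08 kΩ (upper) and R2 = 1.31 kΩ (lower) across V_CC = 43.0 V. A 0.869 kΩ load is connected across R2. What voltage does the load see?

V_out ≈ 4.01 V

First combine the lower leg with the load: R2 ‖ R_L = 0.5224 kΩ.
Voltage divider with the loaded lower leg: V_out = 43.0 × 0.5224/(5.08 + 0.5224) = 43.0 × 0.09325 = 4.010 V.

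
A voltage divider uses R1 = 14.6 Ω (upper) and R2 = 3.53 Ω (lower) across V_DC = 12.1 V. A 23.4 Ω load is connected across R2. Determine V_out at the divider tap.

The load sits in parallel with R2, giving an effective lower resistance R2' = R2·R_L/(R2+R_L) = 3.067 Ω.
Now apply the divider: V_out = 12.1 × 0.1736 = 2.101 V.

V_out ≈ 2.10 V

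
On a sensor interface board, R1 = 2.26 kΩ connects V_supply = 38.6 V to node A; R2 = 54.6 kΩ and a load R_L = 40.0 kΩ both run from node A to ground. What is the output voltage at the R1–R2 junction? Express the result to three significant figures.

The load sits in parallel with R2, giving an effective lower resistance R2' = R2·R_L/(R2+R_L) = 23.09 kΩ.
Then V_out = V_supply · R2'/(R1 + R2') = 38.6 × 23.09/25.35 = 35.16 V.
(Unloaded it would be 37.1 V; the load pulls it down.)

V_out ≈ 35.2 V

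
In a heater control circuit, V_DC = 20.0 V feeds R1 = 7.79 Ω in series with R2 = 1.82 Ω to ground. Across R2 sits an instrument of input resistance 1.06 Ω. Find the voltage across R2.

V_out ≈ 1.58 V

First combine the lower leg with the load: R2 ‖ R_L = 0.6699 Ω.
Now apply the divider: V_out = 20.0 × 0.07918 = 1.584 V.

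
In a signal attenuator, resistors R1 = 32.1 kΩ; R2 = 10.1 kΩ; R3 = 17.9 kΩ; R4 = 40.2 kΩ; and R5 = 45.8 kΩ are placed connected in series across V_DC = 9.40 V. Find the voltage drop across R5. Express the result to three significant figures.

ΣR = 32.1 + 10.1 + 17.9 + 40.2 + 45.8 = 146.1 kΩ.
V = V_DC · R/ΣR = 9.40 × 0.3135 = 2.947 V.

V ≈ 2.95 V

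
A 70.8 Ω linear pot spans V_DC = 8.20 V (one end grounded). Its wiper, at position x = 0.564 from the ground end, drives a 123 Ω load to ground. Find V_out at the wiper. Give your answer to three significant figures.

V_out ≈ 4.05 V

The pot divides into 30.87 Ω above the wiper and 39.93 Ω below.
R_L loads the lower segment: effective lower R = 30.14 Ω.
Then V_out = V_DC · 30.14/(30.87 + 30.14) = 4.051 V.
(Unloaded: V_out = x·V_DC = 4.62 V.)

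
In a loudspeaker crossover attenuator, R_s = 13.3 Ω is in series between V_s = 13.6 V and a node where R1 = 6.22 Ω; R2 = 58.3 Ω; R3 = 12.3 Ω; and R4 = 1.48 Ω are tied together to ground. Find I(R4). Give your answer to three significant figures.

Parallel bank: R_p = 1/(1/6.22 + 1/58.3 + 1/12.3 + 1/1.48) = 1.070 Ω.
V_A by voltage divider: V_A = 13.6 × 1.070/(13.3 + 1.070) = 1.012 V.
I(R4) = V_A / R4 = 1.012/1.48 = 0.6840 A.

I ≈ 0.684 A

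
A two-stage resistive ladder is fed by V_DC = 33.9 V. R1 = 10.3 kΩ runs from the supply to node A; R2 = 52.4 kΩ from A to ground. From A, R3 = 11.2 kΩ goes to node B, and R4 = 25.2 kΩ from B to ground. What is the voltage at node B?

V_B ≈ 15.9 V

Looking into the second stage from A: R3 + R4 = 36.40 kΩ appears in parallel with R2.
R2 ‖ (R3+R4) = 21.48 kΩ.
V_A = 33.9 × 21.48/(10.3 + 21.48) = 22.91 V.
Then the unloaded second divider: V_B = V_A × R4/(R3+R4) = 22.91 × 0.6923 = 15.86 V.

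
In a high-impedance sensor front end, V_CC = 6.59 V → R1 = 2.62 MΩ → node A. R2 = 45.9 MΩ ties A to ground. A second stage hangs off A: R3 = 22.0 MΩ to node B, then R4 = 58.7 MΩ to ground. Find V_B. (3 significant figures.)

Looking into the second stage from A: R3 + R4 = 80.70 MΩ appears in parallel with R2.
R2 ‖ (R3+R4) = 29.26 MΩ.
V_A = 6.59 × 29.26/(2.62 + 29.26) = 6.048 V.
V_B = V_A × 0.7274 = 4.400 V.

V_B ≈ 4.40 V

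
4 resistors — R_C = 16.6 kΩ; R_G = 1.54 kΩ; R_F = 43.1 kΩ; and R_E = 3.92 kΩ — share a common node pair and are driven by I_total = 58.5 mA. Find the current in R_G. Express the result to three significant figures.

Conductances: ΣG = 1/16.6 + 1/1.54 + 1/43.1 + 1/3.92 = 0.9879 (1/kΩ).
R_G takes the fraction G_k/ΣG = 0.6494/0.9879 = 0.6573, so I = 58.5 × 0.6573 = 38.45 mA.

I ≈ 38.5 mA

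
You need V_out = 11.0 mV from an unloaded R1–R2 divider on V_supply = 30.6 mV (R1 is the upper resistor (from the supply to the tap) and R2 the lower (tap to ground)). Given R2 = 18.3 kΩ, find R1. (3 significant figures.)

Required fraction k = V_out/V_supply = 0.3595.
So R1 = R2 · (V_supply/V_out − 1) = 18.3 × (30.6/11.0 − 1) = 18.3 × 1.782 = 32.61 kΩ.

R1 ≈ 32.6 kΩ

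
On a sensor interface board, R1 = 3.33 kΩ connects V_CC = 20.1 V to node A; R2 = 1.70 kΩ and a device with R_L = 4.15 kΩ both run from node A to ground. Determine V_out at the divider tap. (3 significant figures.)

The load sits in parallel with R2, giving an effective lower resistance R2' = R2·R_L/(R2+R_L) = 1.206 kΩ.
Then V_out = V_CC · R2'/(R1 + R2') = 20.1 × 1.206/4.536 = 5.344 V.

V_out ≈ 5.34 V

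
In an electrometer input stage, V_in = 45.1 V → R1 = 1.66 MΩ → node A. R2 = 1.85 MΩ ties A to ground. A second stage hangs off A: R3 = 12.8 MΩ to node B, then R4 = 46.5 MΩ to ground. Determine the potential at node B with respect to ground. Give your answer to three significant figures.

Looking into the second stage from A: R3 + R4 = 59.30 MΩ appears in parallel with R2.
Effective lower resistance at A: R2 ‖ 59.30 = 1.794 MΩ.
First divider: V_A = V_in · 1.794/(1.66 + 1.794) = 23.43 V.
Then the unloaded second divider: V_B = V_A × R4/(R3+R4) = 23.43 × 0.7841 = 18.37 V.

V_B ≈ 18.4 V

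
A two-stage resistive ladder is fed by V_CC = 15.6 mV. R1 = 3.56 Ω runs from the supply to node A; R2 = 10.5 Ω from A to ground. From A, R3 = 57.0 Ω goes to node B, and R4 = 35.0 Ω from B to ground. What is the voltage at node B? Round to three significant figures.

V_B ≈ 4.31 mV

The second stage (R3 + R4 = 92.00 Ω) loads node A in parallel with R2.
Effective lower resistance at A: R2 ‖ 92.00 = 9.424 Ω.
V_A = 15.6 × 9.424/(3.56 + 9.424) = 11.32 mV.
V_B = V_A × 0.3804 = 4.308 mV.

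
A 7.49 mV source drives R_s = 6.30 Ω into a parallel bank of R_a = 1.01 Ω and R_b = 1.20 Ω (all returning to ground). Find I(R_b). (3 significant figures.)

I ≈ 0.500 mA

Equivalent of the parallel group: R_p = 0.5484 Ω.
V_A = 7.49 × 0.5484/6.848 = 0.5998 mV.
I(R_b) = V_A / R_b = 0.5998/1.20 = 0.4998 mA.
(Check via current divider: I_total = 1.094 mA; share G_k/ΣG = 0.4570 → same result.)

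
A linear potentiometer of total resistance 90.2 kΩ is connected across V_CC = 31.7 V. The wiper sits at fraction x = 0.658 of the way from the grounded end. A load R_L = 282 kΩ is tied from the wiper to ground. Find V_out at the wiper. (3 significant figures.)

V_out ≈ 19.5 V

The pot divides into 30.85 kΩ above the wiper and 59.35 kΩ below.
Lower segment in parallel with the load: 59.35 ‖ 282 = 49.03 kΩ.
V_out = 31.7 × 49.03/(30.85 + 49.03) = 19.46 V.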